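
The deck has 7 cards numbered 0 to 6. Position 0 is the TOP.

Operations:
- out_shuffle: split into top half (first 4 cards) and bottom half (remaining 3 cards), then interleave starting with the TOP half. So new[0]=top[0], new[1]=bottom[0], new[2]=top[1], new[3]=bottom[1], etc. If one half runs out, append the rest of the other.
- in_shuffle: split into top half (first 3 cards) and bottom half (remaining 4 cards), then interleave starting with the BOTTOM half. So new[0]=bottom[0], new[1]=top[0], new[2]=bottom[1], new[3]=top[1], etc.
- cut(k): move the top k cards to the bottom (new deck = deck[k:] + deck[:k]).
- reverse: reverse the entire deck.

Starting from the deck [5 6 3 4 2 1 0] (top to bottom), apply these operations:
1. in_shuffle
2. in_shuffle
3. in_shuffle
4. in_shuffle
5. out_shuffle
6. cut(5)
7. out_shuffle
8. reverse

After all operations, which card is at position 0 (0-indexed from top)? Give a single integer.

After op 1 (in_shuffle): [4 5 2 6 1 3 0]
After op 2 (in_shuffle): [6 4 1 5 3 2 0]
After op 3 (in_shuffle): [5 6 3 4 2 1 0]
After op 4 (in_shuffle): [4 5 2 6 1 3 0]
After op 5 (out_shuffle): [4 1 5 3 2 0 6]
After op 6 (cut(5)): [0 6 4 1 5 3 2]
After op 7 (out_shuffle): [0 5 6 3 4 2 1]
After op 8 (reverse): [1 2 4 3 6 5 0]
Position 0: card 1.

Answer: 1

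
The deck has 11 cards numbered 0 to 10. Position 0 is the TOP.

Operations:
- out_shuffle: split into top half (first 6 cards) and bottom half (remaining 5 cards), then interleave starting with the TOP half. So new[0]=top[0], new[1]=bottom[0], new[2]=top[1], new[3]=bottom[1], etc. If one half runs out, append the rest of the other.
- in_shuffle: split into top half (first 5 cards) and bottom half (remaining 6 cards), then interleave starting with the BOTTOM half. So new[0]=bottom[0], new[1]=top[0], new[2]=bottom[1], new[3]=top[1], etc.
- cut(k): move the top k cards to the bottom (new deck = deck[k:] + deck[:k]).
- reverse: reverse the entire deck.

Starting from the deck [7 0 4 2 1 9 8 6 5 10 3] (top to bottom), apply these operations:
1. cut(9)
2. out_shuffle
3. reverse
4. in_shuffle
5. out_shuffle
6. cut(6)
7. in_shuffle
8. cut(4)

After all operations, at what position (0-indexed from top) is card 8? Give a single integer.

After op 1 (cut(9)): [10 3 7 0 4 2 1 9 8 6 5]
After op 2 (out_shuffle): [10 1 3 9 7 8 0 6 4 5 2]
After op 3 (reverse): [2 5 4 6 0 8 7 9 3 1 10]
After op 4 (in_shuffle): [8 2 7 5 9 4 3 6 1 0 10]
After op 5 (out_shuffle): [8 3 2 6 7 1 5 0 9 10 4]
After op 6 (cut(6)): [5 0 9 10 4 8 3 2 6 7 1]
After op 7 (in_shuffle): [8 5 3 0 2 9 6 10 7 4 1]
After op 8 (cut(4)): [2 9 6 10 7 4 1 8 5 3 0]
Card 8 is at position 7.

Answer: 7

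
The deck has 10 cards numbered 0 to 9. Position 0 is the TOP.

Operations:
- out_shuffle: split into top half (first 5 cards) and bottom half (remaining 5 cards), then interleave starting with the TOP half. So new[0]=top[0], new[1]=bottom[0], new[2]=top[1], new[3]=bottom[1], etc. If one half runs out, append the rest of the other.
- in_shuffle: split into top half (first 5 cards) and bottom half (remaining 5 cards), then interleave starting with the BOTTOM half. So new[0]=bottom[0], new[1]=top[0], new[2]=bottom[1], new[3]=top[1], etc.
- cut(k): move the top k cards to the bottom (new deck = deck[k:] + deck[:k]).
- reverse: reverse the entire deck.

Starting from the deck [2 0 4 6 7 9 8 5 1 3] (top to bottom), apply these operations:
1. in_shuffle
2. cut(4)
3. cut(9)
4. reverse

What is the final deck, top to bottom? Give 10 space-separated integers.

Answer: 8 2 9 7 3 6 1 4 5 0

Derivation:
After op 1 (in_shuffle): [9 2 8 0 5 4 1 6 3 7]
After op 2 (cut(4)): [5 4 1 6 3 7 9 2 8 0]
After op 3 (cut(9)): [0 5 4 1 6 3 7 9 2 8]
After op 4 (reverse): [8 2 9 7 3 6 1 4 5 0]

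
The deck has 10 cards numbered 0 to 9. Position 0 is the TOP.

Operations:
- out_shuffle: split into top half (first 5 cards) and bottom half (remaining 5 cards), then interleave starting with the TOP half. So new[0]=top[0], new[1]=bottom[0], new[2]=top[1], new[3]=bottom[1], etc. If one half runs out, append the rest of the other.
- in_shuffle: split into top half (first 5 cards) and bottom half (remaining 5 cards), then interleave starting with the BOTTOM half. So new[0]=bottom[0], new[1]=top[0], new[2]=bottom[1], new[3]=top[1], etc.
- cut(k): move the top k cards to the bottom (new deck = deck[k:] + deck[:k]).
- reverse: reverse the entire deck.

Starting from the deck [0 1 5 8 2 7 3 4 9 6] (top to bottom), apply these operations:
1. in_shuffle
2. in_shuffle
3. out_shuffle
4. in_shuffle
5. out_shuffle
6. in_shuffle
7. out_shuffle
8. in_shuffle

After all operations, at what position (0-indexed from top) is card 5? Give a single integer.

Answer: 3

Derivation:
After op 1 (in_shuffle): [7 0 3 1 4 5 9 8 6 2]
After op 2 (in_shuffle): [5 7 9 0 8 3 6 1 2 4]
After op 3 (out_shuffle): [5 3 7 6 9 1 0 2 8 4]
After op 4 (in_shuffle): [1 5 0 3 2 7 8 6 4 9]
After op 5 (out_shuffle): [1 7 5 8 0 6 3 4 2 9]
After op 6 (in_shuffle): [6 1 3 7 4 5 2 8 9 0]
After op 7 (out_shuffle): [6 5 1 2 3 8 7 9 4 0]
After op 8 (in_shuffle): [8 6 7 5 9 1 4 2 0 3]
Card 5 is at position 3.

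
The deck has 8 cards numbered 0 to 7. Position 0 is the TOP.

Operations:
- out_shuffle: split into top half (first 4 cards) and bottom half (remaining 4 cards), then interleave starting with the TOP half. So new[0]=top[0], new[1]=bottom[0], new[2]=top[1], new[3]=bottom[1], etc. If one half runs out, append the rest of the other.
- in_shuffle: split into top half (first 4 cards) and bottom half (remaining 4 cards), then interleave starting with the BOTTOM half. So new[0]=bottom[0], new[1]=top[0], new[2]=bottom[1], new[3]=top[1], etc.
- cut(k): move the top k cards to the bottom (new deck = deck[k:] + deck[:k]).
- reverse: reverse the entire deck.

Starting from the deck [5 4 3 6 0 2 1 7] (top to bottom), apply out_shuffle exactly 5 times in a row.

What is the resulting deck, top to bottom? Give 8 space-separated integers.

Answer: 5 3 0 1 4 6 2 7

Derivation:
After op 1 (out_shuffle): [5 0 4 2 3 1 6 7]
After op 2 (out_shuffle): [5 3 0 1 4 6 2 7]
After op 3 (out_shuffle): [5 4 3 6 0 2 1 7]
After op 4 (out_shuffle): [5 0 4 2 3 1 6 7]
After op 5 (out_shuffle): [5 3 0 1 4 6 2 7]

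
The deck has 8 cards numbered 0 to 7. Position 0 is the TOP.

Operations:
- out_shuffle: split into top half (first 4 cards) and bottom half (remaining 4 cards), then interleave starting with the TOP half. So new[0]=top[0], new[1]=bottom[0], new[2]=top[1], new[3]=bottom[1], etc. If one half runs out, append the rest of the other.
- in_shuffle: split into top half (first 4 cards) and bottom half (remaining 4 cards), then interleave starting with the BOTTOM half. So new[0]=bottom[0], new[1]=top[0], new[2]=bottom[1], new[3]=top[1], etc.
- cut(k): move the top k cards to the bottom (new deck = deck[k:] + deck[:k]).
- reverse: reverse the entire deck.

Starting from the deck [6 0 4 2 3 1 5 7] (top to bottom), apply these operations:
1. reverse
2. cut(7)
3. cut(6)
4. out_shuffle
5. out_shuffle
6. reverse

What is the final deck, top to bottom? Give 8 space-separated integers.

Answer: 2 1 7 0 3 5 6 4

Derivation:
After op 1 (reverse): [7 5 1 3 2 4 0 6]
After op 2 (cut(7)): [6 7 5 1 3 2 4 0]
After op 3 (cut(6)): [4 0 6 7 5 1 3 2]
After op 4 (out_shuffle): [4 5 0 1 6 3 7 2]
After op 5 (out_shuffle): [4 6 5 3 0 7 1 2]
After op 6 (reverse): [2 1 7 0 3 5 6 4]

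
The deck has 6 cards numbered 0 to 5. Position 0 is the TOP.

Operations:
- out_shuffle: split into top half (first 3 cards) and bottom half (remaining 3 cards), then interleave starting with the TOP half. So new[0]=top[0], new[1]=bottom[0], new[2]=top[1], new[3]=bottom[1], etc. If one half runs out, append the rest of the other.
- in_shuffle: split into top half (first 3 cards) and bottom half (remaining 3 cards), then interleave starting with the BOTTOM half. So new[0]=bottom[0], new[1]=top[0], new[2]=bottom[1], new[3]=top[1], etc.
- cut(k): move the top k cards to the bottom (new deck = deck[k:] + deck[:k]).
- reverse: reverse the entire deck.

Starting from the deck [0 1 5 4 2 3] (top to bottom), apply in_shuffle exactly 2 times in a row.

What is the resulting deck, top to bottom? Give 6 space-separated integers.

After op 1 (in_shuffle): [4 0 2 1 3 5]
After op 2 (in_shuffle): [1 4 3 0 5 2]

Answer: 1 4 3 0 5 2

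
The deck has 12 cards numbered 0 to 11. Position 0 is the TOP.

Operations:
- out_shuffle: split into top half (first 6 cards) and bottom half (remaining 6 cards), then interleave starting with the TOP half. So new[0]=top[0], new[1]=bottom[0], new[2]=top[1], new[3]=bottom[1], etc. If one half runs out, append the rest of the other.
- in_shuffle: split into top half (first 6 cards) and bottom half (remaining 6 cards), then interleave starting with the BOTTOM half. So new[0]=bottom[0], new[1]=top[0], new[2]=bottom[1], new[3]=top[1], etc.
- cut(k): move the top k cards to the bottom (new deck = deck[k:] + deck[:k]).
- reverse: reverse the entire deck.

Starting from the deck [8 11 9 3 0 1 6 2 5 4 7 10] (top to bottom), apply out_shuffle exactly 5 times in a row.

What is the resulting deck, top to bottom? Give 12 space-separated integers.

After op 1 (out_shuffle): [8 6 11 2 9 5 3 4 0 7 1 10]
After op 2 (out_shuffle): [8 3 6 4 11 0 2 7 9 1 5 10]
After op 3 (out_shuffle): [8 2 3 7 6 9 4 1 11 5 0 10]
After op 4 (out_shuffle): [8 4 2 1 3 11 7 5 6 0 9 10]
After op 5 (out_shuffle): [8 7 4 5 2 6 1 0 3 9 11 10]

Answer: 8 7 4 5 2 6 1 0 3 9 11 10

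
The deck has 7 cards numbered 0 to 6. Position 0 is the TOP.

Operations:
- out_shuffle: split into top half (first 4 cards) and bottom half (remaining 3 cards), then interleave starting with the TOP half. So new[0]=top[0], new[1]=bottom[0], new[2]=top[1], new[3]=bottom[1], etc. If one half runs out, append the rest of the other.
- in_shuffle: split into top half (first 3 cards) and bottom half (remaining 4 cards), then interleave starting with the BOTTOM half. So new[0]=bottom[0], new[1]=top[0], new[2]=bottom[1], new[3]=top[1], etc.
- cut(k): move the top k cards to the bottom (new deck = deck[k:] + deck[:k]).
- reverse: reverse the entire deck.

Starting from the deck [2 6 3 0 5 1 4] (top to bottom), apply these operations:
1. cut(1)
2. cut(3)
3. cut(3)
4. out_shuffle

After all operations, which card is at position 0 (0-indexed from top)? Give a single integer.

After op 1 (cut(1)): [6 3 0 5 1 4 2]
After op 2 (cut(3)): [5 1 4 2 6 3 0]
After op 3 (cut(3)): [2 6 3 0 5 1 4]
After op 4 (out_shuffle): [2 5 6 1 3 4 0]
Position 0: card 2.

Answer: 2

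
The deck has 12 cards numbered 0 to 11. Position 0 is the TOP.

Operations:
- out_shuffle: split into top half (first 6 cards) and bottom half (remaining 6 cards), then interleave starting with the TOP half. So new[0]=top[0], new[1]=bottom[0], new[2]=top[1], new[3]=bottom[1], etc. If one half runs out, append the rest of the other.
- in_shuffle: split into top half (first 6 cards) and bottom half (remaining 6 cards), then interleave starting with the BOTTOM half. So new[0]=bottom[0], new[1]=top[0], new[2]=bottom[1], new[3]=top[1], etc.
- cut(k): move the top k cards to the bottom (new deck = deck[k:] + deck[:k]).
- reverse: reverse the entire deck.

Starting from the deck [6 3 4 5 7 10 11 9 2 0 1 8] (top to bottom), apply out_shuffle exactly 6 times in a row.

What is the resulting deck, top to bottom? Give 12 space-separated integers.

After op 1 (out_shuffle): [6 11 3 9 4 2 5 0 7 1 10 8]
After op 2 (out_shuffle): [6 5 11 0 3 7 9 1 4 10 2 8]
After op 3 (out_shuffle): [6 9 5 1 11 4 0 10 3 2 7 8]
After op 4 (out_shuffle): [6 0 9 10 5 3 1 2 11 7 4 8]
After op 5 (out_shuffle): [6 1 0 2 9 11 10 7 5 4 3 8]
After op 6 (out_shuffle): [6 10 1 7 0 5 2 4 9 3 11 8]

Answer: 6 10 1 7 0 5 2 4 9 3 11 8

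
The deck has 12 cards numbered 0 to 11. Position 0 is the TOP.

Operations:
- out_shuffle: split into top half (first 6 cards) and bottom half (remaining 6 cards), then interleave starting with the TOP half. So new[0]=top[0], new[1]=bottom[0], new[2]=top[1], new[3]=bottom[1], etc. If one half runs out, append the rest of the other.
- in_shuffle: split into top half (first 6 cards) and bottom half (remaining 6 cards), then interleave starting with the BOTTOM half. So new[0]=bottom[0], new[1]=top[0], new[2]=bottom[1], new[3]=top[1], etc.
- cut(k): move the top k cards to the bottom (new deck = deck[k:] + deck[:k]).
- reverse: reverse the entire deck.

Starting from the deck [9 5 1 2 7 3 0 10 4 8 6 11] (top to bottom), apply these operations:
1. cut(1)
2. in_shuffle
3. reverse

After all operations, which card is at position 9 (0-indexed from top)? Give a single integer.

After op 1 (cut(1)): [5 1 2 7 3 0 10 4 8 6 11 9]
After op 2 (in_shuffle): [10 5 4 1 8 2 6 7 11 3 9 0]
After op 3 (reverse): [0 9 3 11 7 6 2 8 1 4 5 10]
Position 9: card 4.

Answer: 4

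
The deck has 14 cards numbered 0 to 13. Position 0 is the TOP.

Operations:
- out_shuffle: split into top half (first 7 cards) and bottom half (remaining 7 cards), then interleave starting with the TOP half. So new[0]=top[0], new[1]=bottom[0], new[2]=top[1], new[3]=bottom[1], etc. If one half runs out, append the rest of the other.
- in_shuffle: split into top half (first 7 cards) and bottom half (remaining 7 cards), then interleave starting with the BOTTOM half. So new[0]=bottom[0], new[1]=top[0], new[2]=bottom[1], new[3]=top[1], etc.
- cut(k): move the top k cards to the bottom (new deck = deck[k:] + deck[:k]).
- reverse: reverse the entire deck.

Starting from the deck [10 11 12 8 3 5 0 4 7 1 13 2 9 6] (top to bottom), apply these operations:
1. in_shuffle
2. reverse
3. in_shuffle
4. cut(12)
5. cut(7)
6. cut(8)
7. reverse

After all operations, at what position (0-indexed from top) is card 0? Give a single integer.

After op 1 (in_shuffle): [4 10 7 11 1 12 13 8 2 3 9 5 6 0]
After op 2 (reverse): [0 6 5 9 3 2 8 13 12 1 11 7 10 4]
After op 3 (in_shuffle): [13 0 12 6 1 5 11 9 7 3 10 2 4 8]
After op 4 (cut(12)): [4 8 13 0 12 6 1 5 11 9 7 3 10 2]
After op 5 (cut(7)): [5 11 9 7 3 10 2 4 8 13 0 12 6 1]
After op 6 (cut(8)): [8 13 0 12 6 1 5 11 9 7 3 10 2 4]
After op 7 (reverse): [4 2 10 3 7 9 11 5 1 6 12 0 13 8]
Card 0 is at position 11.

Answer: 11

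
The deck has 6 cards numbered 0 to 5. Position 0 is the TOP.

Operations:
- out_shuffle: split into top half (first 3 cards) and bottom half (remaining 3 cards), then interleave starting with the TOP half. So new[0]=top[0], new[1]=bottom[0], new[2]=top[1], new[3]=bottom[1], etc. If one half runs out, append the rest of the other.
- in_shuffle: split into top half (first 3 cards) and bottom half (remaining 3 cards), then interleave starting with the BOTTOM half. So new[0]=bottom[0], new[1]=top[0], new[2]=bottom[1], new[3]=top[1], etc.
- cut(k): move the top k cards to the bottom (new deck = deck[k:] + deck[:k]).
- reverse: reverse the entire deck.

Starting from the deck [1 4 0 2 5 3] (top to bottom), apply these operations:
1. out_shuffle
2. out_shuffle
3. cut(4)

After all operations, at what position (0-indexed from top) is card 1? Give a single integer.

After op 1 (out_shuffle): [1 2 4 5 0 3]
After op 2 (out_shuffle): [1 5 2 0 4 3]
After op 3 (cut(4)): [4 3 1 5 2 0]
Card 1 is at position 2.

Answer: 2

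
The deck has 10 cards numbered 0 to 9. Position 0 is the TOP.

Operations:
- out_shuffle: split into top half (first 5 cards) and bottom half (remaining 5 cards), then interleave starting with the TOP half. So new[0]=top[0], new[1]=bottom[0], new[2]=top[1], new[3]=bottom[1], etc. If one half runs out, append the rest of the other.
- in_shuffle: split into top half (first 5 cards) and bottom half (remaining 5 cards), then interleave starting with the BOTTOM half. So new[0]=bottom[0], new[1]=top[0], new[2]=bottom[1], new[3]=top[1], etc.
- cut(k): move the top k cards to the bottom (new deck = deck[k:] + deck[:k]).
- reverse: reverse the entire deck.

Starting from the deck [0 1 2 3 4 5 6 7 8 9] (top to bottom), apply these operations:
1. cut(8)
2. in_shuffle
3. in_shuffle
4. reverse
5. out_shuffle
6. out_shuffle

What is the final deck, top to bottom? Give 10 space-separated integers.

After op 1 (cut(8)): [8 9 0 1 2 3 4 5 6 7]
After op 2 (in_shuffle): [3 8 4 9 5 0 6 1 7 2]
After op 3 (in_shuffle): [0 3 6 8 1 4 7 9 2 5]
After op 4 (reverse): [5 2 9 7 4 1 8 6 3 0]
After op 5 (out_shuffle): [5 1 2 8 9 6 7 3 4 0]
After op 6 (out_shuffle): [5 6 1 7 2 3 8 4 9 0]

Answer: 5 6 1 7 2 3 8 4 9 0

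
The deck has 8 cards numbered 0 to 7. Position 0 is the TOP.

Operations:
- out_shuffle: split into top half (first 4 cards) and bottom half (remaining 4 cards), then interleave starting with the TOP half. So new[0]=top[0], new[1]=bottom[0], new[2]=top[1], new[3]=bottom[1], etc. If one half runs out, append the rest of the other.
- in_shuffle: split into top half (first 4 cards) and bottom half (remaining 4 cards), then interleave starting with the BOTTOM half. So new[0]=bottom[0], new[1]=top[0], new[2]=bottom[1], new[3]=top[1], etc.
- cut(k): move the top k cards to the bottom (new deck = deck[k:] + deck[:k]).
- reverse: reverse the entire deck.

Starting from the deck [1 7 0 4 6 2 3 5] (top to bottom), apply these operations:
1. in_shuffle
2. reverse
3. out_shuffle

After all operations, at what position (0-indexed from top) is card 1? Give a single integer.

Answer: 5

Derivation:
After op 1 (in_shuffle): [6 1 2 7 3 0 5 4]
After op 2 (reverse): [4 5 0 3 7 2 1 6]
After op 3 (out_shuffle): [4 7 5 2 0 1 3 6]
Card 1 is at position 5.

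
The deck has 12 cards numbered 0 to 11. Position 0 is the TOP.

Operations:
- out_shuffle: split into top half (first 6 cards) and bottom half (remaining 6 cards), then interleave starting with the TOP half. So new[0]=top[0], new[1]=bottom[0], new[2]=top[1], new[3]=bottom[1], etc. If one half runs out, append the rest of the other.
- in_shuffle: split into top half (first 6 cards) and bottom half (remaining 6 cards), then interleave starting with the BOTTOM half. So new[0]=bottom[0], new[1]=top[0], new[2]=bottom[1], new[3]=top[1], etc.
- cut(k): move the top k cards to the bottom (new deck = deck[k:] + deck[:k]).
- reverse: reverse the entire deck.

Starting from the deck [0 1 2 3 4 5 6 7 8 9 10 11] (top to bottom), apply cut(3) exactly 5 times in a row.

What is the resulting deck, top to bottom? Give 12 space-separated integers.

Answer: 3 4 5 6 7 8 9 10 11 0 1 2

Derivation:
After op 1 (cut(3)): [3 4 5 6 7 8 9 10 11 0 1 2]
After op 2 (cut(3)): [6 7 8 9 10 11 0 1 2 3 4 5]
After op 3 (cut(3)): [9 10 11 0 1 2 3 4 5 6 7 8]
After op 4 (cut(3)): [0 1 2 3 4 5 6 7 8 9 10 11]
After op 5 (cut(3)): [3 4 5 6 7 8 9 10 11 0 1 2]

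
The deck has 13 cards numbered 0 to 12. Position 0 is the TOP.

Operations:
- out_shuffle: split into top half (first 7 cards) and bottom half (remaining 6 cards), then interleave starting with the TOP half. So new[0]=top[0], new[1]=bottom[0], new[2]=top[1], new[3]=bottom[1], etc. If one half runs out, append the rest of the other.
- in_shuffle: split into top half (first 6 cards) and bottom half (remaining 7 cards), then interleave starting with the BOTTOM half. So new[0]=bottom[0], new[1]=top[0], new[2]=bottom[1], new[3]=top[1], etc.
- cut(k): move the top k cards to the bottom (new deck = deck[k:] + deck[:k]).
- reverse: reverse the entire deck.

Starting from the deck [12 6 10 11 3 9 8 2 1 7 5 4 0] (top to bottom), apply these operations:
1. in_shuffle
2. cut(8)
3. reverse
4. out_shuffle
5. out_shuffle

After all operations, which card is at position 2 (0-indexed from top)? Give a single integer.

Answer: 8

Derivation:
After op 1 (in_shuffle): [8 12 2 6 1 10 7 11 5 3 4 9 0]
After op 2 (cut(8)): [5 3 4 9 0 8 12 2 6 1 10 7 11]
After op 3 (reverse): [11 7 10 1 6 2 12 8 0 9 4 3 5]
After op 4 (out_shuffle): [11 8 7 0 10 9 1 4 6 3 2 5 12]
After op 5 (out_shuffle): [11 4 8 6 7 3 0 2 10 5 9 12 1]
Position 2: card 8.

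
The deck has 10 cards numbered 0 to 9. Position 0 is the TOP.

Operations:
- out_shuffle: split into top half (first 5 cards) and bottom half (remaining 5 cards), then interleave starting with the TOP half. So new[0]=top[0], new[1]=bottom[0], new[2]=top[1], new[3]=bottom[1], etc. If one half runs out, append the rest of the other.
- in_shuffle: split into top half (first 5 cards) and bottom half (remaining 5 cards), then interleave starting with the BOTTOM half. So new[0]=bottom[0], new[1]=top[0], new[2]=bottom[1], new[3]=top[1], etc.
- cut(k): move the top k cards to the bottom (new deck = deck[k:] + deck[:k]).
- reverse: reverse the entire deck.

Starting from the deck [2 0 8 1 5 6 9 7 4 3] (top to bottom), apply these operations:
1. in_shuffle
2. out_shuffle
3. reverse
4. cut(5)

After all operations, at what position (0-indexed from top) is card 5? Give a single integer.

Answer: 5

Derivation:
After op 1 (in_shuffle): [6 2 9 0 7 8 4 1 3 5]
After op 2 (out_shuffle): [6 8 2 4 9 1 0 3 7 5]
After op 3 (reverse): [5 7 3 0 1 9 4 2 8 6]
After op 4 (cut(5)): [9 4 2 8 6 5 7 3 0 1]
Card 5 is at position 5.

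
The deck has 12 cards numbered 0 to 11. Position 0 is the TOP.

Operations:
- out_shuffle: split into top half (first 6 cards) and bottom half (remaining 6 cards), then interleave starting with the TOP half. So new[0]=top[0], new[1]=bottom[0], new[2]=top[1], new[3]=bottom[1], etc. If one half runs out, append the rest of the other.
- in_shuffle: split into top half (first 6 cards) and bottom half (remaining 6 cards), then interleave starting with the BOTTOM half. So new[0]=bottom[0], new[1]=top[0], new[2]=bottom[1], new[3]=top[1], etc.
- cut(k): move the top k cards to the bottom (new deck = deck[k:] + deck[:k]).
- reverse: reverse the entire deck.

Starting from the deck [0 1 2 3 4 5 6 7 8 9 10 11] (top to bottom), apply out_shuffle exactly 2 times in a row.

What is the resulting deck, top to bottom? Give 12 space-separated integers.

Answer: 0 3 6 9 1 4 7 10 2 5 8 11

Derivation:
After op 1 (out_shuffle): [0 6 1 7 2 8 3 9 4 10 5 11]
After op 2 (out_shuffle): [0 3 6 9 1 4 7 10 2 5 8 11]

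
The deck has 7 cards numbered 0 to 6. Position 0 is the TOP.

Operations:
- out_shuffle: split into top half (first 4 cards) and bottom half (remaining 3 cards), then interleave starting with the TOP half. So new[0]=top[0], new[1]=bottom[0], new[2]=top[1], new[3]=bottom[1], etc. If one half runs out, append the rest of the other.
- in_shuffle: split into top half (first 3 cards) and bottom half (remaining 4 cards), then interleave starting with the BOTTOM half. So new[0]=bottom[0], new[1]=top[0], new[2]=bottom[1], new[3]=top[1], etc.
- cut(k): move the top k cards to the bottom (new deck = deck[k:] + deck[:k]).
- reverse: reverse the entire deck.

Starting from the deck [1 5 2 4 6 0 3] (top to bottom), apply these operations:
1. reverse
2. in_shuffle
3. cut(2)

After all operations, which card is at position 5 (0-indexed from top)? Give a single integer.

Answer: 4

Derivation:
After op 1 (reverse): [3 0 6 4 2 5 1]
After op 2 (in_shuffle): [4 3 2 0 5 6 1]
After op 3 (cut(2)): [2 0 5 6 1 4 3]
Position 5: card 4.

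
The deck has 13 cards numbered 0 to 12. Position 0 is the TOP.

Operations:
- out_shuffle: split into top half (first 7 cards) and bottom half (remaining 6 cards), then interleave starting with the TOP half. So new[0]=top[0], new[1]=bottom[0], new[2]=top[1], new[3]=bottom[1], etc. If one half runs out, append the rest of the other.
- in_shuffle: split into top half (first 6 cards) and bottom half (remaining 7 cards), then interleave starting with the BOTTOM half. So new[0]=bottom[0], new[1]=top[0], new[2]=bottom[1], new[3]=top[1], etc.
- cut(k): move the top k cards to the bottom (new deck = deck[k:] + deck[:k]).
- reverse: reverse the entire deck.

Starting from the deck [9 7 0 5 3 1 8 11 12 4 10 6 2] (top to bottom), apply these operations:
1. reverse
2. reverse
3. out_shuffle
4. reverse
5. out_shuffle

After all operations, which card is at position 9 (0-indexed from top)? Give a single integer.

Answer: 11

Derivation:
After op 1 (reverse): [2 6 10 4 12 11 8 1 3 5 0 7 9]
After op 2 (reverse): [9 7 0 5 3 1 8 11 12 4 10 6 2]
After op 3 (out_shuffle): [9 11 7 12 0 4 5 10 3 6 1 2 8]
After op 4 (reverse): [8 2 1 6 3 10 5 4 0 12 7 11 9]
After op 5 (out_shuffle): [8 4 2 0 1 12 6 7 3 11 10 9 5]
Position 9: card 11.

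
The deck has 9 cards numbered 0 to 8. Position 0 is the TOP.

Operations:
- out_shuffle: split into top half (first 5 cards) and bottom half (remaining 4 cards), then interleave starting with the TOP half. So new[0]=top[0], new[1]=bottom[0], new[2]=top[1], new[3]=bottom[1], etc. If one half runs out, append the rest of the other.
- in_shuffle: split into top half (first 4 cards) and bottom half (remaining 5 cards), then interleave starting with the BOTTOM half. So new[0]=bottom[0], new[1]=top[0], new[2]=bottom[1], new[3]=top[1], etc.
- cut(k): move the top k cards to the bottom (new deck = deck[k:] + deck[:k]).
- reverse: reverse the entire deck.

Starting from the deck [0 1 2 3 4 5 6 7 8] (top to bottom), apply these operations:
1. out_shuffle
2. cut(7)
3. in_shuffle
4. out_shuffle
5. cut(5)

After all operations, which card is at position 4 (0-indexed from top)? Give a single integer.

Answer: 1

Derivation:
After op 1 (out_shuffle): [0 5 1 6 2 7 3 8 4]
After op 2 (cut(7)): [8 4 0 5 1 6 2 7 3]
After op 3 (in_shuffle): [1 8 6 4 2 0 7 5 3]
After op 4 (out_shuffle): [1 0 8 7 6 5 4 3 2]
After op 5 (cut(5)): [5 4 3 2 1 0 8 7 6]
Position 4: card 1.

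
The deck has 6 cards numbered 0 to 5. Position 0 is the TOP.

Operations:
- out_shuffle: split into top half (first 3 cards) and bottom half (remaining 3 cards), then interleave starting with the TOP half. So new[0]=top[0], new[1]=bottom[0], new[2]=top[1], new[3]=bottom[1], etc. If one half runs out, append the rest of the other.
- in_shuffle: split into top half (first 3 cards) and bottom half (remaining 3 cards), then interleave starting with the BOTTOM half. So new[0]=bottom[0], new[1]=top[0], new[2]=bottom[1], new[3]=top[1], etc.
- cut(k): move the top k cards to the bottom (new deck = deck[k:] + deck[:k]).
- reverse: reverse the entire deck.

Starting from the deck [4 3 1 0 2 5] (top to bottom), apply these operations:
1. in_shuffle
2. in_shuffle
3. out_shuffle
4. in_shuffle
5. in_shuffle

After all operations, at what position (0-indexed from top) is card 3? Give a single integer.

After op 1 (in_shuffle): [0 4 2 3 5 1]
After op 2 (in_shuffle): [3 0 5 4 1 2]
After op 3 (out_shuffle): [3 4 0 1 5 2]
After op 4 (in_shuffle): [1 3 5 4 2 0]
After op 5 (in_shuffle): [4 1 2 3 0 5]
Card 3 is at position 3.

Answer: 3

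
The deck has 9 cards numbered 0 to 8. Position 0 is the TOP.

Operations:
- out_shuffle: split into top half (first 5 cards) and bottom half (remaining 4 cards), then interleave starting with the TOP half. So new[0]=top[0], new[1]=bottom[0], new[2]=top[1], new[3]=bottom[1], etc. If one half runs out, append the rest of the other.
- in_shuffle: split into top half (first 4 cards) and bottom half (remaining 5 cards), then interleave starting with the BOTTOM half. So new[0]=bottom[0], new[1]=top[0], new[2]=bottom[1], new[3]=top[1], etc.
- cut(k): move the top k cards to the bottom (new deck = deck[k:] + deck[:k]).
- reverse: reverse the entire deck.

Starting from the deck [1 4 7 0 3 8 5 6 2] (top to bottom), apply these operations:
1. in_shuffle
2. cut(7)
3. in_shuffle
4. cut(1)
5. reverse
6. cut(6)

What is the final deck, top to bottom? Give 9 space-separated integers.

Answer: 2 4 0 8 6 1 7 3 5

Derivation:
After op 1 (in_shuffle): [3 1 8 4 5 7 6 0 2]
After op 2 (cut(7)): [0 2 3 1 8 4 5 7 6]
After op 3 (in_shuffle): [8 0 4 2 5 3 7 1 6]
After op 4 (cut(1)): [0 4 2 5 3 7 1 6 8]
After op 5 (reverse): [8 6 1 7 3 5 2 4 0]
After op 6 (cut(6)): [2 4 0 8 6 1 7 3 5]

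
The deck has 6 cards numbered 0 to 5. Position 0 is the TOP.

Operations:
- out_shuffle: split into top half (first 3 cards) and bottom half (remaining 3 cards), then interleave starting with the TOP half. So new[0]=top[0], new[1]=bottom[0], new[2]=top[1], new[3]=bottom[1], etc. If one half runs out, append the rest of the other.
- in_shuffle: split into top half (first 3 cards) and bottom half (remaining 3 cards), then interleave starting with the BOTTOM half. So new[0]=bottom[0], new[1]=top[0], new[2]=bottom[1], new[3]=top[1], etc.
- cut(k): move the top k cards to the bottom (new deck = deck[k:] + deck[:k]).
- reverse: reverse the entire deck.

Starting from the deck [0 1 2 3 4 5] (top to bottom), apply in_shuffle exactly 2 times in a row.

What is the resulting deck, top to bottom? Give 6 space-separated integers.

After op 1 (in_shuffle): [3 0 4 1 5 2]
After op 2 (in_shuffle): [1 3 5 0 2 4]

Answer: 1 3 5 0 2 4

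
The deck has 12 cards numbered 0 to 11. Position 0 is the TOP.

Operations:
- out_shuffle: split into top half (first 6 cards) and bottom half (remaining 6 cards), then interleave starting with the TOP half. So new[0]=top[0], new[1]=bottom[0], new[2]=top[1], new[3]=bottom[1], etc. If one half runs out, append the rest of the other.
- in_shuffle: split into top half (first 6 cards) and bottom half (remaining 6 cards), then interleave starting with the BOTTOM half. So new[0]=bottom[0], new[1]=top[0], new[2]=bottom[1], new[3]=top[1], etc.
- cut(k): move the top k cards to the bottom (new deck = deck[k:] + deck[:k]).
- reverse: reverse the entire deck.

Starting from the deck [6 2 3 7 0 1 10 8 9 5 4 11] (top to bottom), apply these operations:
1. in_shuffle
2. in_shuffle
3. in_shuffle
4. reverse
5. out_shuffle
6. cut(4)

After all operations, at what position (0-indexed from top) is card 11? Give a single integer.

Answer: 11

Derivation:
After op 1 (in_shuffle): [10 6 8 2 9 3 5 7 4 0 11 1]
After op 2 (in_shuffle): [5 10 7 6 4 8 0 2 11 9 1 3]
After op 3 (in_shuffle): [0 5 2 10 11 7 9 6 1 4 3 8]
After op 4 (reverse): [8 3 4 1 6 9 7 11 10 2 5 0]
After op 5 (out_shuffle): [8 7 3 11 4 10 1 2 6 5 9 0]
After op 6 (cut(4)): [4 10 1 2 6 5 9 0 8 7 3 11]
Card 11 is at position 11.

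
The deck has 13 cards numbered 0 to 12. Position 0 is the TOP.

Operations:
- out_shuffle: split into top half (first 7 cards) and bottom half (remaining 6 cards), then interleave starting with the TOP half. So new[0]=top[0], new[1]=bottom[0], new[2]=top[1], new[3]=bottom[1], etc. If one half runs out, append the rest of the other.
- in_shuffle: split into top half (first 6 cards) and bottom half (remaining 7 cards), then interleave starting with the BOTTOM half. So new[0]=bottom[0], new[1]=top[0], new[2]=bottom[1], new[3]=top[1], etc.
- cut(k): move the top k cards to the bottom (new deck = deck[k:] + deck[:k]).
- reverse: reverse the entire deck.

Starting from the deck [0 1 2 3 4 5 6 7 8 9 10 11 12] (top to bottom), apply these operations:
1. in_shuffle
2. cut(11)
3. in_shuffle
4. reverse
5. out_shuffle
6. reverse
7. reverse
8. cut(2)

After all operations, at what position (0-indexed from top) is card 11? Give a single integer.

After op 1 (in_shuffle): [6 0 7 1 8 2 9 3 10 4 11 5 12]
After op 2 (cut(11)): [5 12 6 0 7 1 8 2 9 3 10 4 11]
After op 3 (in_shuffle): [8 5 2 12 9 6 3 0 10 7 4 1 11]
After op 4 (reverse): [11 1 4 7 10 0 3 6 9 12 2 5 8]
After op 5 (out_shuffle): [11 6 1 9 4 12 7 2 10 5 0 8 3]
After op 6 (reverse): [3 8 0 5 10 2 7 12 4 9 1 6 11]
After op 7 (reverse): [11 6 1 9 4 12 7 2 10 5 0 8 3]
After op 8 (cut(2)): [1 9 4 12 7 2 10 5 0 8 3 11 6]
Card 11 is at position 11.

Answer: 11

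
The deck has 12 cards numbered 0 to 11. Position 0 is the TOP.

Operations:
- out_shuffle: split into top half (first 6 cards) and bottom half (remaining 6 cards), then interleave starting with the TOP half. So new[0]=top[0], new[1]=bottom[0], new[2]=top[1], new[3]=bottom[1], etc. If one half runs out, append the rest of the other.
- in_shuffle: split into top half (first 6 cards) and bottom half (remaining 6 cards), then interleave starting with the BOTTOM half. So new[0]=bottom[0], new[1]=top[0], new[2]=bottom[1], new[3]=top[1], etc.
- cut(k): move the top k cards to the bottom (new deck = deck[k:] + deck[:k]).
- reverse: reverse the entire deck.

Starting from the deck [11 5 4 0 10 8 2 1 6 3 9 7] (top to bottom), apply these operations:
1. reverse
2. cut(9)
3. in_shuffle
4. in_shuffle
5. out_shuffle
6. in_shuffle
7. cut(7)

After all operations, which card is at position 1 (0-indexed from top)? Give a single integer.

Answer: 1

Derivation:
After op 1 (reverse): [7 9 3 6 1 2 8 10 0 4 5 11]
After op 2 (cut(9)): [4 5 11 7 9 3 6 1 2 8 10 0]
After op 3 (in_shuffle): [6 4 1 5 2 11 8 7 10 9 0 3]
After op 4 (in_shuffle): [8 6 7 4 10 1 9 5 0 2 3 11]
After op 5 (out_shuffle): [8 9 6 5 7 0 4 2 10 3 1 11]
After op 6 (in_shuffle): [4 8 2 9 10 6 3 5 1 7 11 0]
After op 7 (cut(7)): [5 1 7 11 0 4 8 2 9 10 6 3]
Position 1: card 1.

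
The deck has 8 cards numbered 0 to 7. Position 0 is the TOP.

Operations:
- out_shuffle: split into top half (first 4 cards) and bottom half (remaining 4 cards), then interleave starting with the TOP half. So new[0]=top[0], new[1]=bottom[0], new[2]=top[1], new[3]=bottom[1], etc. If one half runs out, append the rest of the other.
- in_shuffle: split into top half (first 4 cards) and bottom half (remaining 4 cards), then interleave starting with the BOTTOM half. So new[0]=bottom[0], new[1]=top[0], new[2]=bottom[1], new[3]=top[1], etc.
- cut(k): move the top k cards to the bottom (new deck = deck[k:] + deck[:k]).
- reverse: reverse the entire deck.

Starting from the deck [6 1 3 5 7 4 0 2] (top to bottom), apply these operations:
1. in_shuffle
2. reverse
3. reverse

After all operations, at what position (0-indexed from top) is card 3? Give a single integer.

After op 1 (in_shuffle): [7 6 4 1 0 3 2 5]
After op 2 (reverse): [5 2 3 0 1 4 6 7]
After op 3 (reverse): [7 6 4 1 0 3 2 5]
Card 3 is at position 5.

Answer: 5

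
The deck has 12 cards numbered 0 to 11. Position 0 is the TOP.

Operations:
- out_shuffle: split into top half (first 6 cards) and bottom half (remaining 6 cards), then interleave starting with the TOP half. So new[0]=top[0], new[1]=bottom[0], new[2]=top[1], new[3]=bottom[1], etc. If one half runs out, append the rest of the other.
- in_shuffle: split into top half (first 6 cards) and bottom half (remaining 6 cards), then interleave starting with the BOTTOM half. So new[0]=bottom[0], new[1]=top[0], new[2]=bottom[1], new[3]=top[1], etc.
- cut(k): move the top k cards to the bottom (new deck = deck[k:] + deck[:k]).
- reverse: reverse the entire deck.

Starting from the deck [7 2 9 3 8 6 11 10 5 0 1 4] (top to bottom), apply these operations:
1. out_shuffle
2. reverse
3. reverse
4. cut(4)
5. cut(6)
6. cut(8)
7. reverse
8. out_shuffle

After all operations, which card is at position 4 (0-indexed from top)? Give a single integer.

After op 1 (out_shuffle): [7 11 2 10 9 5 3 0 8 1 6 4]
After op 2 (reverse): [4 6 1 8 0 3 5 9 10 2 11 7]
After op 3 (reverse): [7 11 2 10 9 5 3 0 8 1 6 4]
After op 4 (cut(4)): [9 5 3 0 8 1 6 4 7 11 2 10]
After op 5 (cut(6)): [6 4 7 11 2 10 9 5 3 0 8 1]
After op 6 (cut(8)): [3 0 8 1 6 4 7 11 2 10 9 5]
After op 7 (reverse): [5 9 10 2 11 7 4 6 1 8 0 3]
After op 8 (out_shuffle): [5 4 9 6 10 1 2 8 11 0 7 3]
Position 4: card 10.

Answer: 10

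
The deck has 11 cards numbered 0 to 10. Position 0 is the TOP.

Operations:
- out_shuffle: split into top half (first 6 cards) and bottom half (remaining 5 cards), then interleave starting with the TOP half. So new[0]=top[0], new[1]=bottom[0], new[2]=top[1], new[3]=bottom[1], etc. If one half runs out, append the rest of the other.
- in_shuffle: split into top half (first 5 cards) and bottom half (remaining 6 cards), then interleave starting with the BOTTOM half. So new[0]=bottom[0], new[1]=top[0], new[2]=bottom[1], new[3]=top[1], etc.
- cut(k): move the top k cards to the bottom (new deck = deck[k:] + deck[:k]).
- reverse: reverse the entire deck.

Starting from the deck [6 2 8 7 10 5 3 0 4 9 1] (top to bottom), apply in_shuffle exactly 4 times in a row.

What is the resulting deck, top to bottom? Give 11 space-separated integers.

Answer: 4 3 10 8 6 9 0 5 7 2 1

Derivation:
After op 1 (in_shuffle): [5 6 3 2 0 8 4 7 9 10 1]
After op 2 (in_shuffle): [8 5 4 6 7 3 9 2 10 0 1]
After op 3 (in_shuffle): [3 8 9 5 2 4 10 6 0 7 1]
After op 4 (in_shuffle): [4 3 10 8 6 9 0 5 7 2 1]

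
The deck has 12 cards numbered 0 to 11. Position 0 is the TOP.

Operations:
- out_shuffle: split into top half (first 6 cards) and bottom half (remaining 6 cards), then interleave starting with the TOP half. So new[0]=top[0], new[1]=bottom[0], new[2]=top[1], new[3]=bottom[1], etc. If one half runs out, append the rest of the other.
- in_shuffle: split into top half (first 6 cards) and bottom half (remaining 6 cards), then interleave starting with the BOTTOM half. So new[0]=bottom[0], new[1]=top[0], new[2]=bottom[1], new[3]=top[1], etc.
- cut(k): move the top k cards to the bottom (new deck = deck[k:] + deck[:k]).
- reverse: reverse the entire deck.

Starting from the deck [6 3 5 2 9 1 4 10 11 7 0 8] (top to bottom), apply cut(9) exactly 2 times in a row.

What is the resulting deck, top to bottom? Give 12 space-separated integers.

Answer: 4 10 11 7 0 8 6 3 5 2 9 1

Derivation:
After op 1 (cut(9)): [7 0 8 6 3 5 2 9 1 4 10 11]
After op 2 (cut(9)): [4 10 11 7 0 8 6 3 5 2 9 1]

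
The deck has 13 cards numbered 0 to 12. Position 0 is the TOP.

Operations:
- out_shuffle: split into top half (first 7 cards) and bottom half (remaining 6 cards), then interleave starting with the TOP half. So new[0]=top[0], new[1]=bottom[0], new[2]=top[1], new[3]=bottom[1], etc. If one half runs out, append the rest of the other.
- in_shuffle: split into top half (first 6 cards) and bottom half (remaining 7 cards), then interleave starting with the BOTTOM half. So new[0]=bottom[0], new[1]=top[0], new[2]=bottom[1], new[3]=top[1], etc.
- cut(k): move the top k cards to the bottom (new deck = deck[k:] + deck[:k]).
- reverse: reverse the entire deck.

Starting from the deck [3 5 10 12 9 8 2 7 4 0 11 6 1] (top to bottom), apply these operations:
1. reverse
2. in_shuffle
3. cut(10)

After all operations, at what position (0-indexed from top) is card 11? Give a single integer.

After op 1 (reverse): [1 6 11 0 4 7 2 8 9 12 10 5 3]
After op 2 (in_shuffle): [2 1 8 6 9 11 12 0 10 4 5 7 3]
After op 3 (cut(10)): [5 7 3 2 1 8 6 9 11 12 0 10 4]
Card 11 is at position 8.

Answer: 8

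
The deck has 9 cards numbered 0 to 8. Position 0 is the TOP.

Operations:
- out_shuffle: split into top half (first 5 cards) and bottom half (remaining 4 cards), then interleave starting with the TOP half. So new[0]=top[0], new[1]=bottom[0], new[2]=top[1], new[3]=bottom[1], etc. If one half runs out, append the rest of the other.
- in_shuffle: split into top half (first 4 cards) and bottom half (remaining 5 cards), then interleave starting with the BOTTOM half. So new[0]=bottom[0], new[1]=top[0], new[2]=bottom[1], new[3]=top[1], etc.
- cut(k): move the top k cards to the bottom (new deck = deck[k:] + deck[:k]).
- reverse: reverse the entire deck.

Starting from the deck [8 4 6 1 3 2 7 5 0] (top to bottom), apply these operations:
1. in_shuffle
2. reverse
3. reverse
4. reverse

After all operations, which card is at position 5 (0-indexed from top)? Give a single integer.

After op 1 (in_shuffle): [3 8 2 4 7 6 5 1 0]
After op 2 (reverse): [0 1 5 6 7 4 2 8 3]
After op 3 (reverse): [3 8 2 4 7 6 5 1 0]
After op 4 (reverse): [0 1 5 6 7 4 2 8 3]
Position 5: card 4.

Answer: 4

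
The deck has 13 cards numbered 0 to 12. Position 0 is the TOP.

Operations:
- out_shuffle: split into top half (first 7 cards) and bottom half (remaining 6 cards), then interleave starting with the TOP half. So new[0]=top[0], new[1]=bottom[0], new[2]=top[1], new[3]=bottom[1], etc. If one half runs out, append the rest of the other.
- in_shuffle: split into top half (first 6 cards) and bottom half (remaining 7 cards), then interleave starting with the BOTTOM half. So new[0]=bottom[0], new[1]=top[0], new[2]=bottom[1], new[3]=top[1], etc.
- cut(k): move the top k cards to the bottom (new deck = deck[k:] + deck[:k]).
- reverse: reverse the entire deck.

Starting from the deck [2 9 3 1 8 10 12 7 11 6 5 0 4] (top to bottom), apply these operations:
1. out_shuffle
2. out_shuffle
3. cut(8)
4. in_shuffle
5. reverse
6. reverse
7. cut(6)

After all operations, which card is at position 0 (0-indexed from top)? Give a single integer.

After op 1 (out_shuffle): [2 7 9 11 3 6 1 5 8 0 10 4 12]
After op 2 (out_shuffle): [2 5 7 8 9 0 11 10 3 4 6 12 1]
After op 3 (cut(8)): [3 4 6 12 1 2 5 7 8 9 0 11 10]
After op 4 (in_shuffle): [5 3 7 4 8 6 9 12 0 1 11 2 10]
After op 5 (reverse): [10 2 11 1 0 12 9 6 8 4 7 3 5]
After op 6 (reverse): [5 3 7 4 8 6 9 12 0 1 11 2 10]
After op 7 (cut(6)): [9 12 0 1 11 2 10 5 3 7 4 8 6]
Position 0: card 9.

Answer: 9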